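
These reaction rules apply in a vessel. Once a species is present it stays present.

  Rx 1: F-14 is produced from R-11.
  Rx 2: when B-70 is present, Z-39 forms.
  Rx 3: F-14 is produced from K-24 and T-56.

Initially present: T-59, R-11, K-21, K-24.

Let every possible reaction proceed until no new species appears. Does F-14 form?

Yes

R-11 present → F-14 forms (Rx 1).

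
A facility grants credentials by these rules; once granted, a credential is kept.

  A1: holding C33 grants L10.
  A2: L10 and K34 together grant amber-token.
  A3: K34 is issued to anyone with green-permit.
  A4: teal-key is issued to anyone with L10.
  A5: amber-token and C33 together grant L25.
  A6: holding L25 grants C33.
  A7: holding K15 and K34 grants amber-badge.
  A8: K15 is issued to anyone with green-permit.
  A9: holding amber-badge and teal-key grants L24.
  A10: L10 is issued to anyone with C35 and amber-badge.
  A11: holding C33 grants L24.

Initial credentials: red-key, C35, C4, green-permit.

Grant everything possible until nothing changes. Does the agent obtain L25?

No

L25 would need amber-token and C33 (A5), but C33 is never granted.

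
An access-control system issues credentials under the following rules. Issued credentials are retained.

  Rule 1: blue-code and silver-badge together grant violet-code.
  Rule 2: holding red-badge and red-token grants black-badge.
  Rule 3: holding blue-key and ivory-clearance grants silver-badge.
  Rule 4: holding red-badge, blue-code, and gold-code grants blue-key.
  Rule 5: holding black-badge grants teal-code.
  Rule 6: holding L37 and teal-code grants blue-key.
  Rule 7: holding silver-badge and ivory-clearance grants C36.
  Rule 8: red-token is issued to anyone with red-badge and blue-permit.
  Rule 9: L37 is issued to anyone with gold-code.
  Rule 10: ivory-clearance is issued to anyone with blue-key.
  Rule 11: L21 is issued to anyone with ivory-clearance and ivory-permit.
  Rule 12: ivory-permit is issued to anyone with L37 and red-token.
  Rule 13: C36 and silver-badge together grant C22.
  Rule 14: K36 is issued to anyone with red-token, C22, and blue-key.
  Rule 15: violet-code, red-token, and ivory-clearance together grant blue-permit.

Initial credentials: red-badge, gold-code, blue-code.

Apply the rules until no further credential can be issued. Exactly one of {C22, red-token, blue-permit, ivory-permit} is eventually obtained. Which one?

Holding red-badge, blue-code, and gold-code grants blue-key (Rule 4).
Holding blue-key grants ivory-clearance (Rule 10).
Holding blue-key and ivory-clearance grants silver-badge (Rule 3).
Holding silver-badge and ivory-clearance grants C36 (Rule 7).
Holding C36 and silver-badge grants C22 (Rule 13).
blue-permit would need violet-code, red-token, and ivory-clearance (Rule 15), but red-token is never granted. ivory-permit would need L37 and red-token (Rule 12), but red-token is never granted. red-token would need red-badge and blue-permit (Rule 8), but blue-permit is never granted.

C22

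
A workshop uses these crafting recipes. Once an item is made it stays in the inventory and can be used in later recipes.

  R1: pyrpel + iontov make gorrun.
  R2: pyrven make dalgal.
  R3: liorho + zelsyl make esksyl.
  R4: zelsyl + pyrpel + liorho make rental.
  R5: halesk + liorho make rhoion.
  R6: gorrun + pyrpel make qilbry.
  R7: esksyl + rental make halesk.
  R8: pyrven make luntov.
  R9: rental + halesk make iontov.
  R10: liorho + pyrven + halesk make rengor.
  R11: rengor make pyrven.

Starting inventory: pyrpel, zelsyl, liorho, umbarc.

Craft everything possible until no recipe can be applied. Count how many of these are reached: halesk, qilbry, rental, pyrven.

3

zelsyl + pyrpel + liorho → rental (R4).
liorho + zelsyl → esksyl (R3).
esksyl + rental → halesk (R7).
Using R9, rental and halesk make iontov.
Using R1, pyrpel and iontov make gorrun.
gorrun + pyrpel → qilbry (R6).
halesk: reached.
qilbry: reached.
rental: reached.
pyrven would need rengor (R11), but rengor is never obtained.
Reached: halesk, qilbry, and rental — 3 of the 4.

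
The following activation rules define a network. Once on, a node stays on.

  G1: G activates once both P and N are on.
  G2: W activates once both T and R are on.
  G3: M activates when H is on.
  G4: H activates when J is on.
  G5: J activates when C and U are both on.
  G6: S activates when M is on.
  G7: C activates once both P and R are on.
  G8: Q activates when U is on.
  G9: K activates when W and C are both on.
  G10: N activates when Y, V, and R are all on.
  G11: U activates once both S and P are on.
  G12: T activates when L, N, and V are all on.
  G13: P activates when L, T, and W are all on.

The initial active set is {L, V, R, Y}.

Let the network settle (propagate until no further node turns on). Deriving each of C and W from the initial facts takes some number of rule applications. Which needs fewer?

W: Y, V, and R are on, so N activates (G10). L, N, and V are on, so T activates (G12). G2: T and R on → W on. [3 rule applications]
C: G10: Y, V, and R on → N on. G12: L, N, and V on → T on. G2: T and R on → W on. L, T, and W are on, so P activates (G13). G7: P and R on → C on. [5 rule applications]
W needs fewer.

W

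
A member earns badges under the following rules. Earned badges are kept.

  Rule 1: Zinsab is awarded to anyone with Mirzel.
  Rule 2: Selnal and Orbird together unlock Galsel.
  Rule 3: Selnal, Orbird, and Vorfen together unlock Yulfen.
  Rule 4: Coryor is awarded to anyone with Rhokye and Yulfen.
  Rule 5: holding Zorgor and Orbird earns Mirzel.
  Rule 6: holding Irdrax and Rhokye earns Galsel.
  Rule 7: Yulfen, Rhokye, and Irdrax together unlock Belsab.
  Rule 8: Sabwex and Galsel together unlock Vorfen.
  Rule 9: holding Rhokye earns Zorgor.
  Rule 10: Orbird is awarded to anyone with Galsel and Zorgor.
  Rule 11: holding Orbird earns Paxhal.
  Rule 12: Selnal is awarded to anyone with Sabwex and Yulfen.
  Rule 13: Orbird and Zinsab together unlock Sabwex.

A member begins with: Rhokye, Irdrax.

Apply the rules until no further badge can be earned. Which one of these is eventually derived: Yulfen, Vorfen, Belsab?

With Irdrax and Rhokye, Galsel is earned (Rule 6).
With Rhokye, Zorgor is earned (Rule 9).
With Galsel and Zorgor, Orbird is earned (Rule 10).
With Zorgor and Orbird, Mirzel is earned (Rule 5).
With Mirzel, Zinsab is earned (Rule 1).
With Orbird and Zinsab, Sabwex is earned (Rule 13).
With Sabwex and Galsel, Vorfen is earned (Rule 8).
Yulfen would need Selnal, Orbird, and Vorfen (Rule 3), but Selnal is never earned. Belsab would need Yulfen, Rhokye, and Irdrax (Rule 7), but Yulfen is never earned.

Vorfen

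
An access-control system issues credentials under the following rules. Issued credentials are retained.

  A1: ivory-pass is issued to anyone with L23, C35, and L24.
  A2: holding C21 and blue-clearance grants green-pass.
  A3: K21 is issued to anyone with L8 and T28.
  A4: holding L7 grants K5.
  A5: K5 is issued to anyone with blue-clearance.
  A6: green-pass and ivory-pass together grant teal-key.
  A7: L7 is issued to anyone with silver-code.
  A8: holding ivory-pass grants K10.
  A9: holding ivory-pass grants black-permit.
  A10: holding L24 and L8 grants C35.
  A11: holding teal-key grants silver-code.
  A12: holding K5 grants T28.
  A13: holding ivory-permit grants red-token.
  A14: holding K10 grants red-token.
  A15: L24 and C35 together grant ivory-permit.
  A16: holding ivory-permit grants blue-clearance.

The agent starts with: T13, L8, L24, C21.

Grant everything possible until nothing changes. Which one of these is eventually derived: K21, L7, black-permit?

Holding L24 and L8 grants C35 (A10).
Holding L24 and C35 grants ivory-permit (A15).
Holding ivory-permit grants blue-clearance (A16).
Holding blue-clearance grants K5 (A5).
Holding K5 grants T28 (A12).
Holding L8 and T28 grants K21 (A3).
L7 would need silver-code (A7), but silver-code is never granted. black-permit would need ivory-pass (A9), but ivory-pass is never granted.

K21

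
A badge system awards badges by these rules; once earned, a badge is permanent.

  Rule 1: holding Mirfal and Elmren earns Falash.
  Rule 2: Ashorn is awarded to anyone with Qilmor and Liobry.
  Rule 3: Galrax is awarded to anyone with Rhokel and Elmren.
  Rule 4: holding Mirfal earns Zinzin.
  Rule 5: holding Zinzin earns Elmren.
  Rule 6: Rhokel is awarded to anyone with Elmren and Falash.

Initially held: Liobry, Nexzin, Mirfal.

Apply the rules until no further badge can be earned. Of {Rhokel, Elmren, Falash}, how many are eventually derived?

With Mirfal, Zinzin is earned (Rule 4).
With Zinzin, Elmren is earned (Rule 5).
With Mirfal and Elmren, Falash is earned (Rule 1).
With Elmren and Falash, Rhokel is earned (Rule 6).
Rhokel: reached.
Elmren: reached.
Falash: reached.
All 3 are reached.

3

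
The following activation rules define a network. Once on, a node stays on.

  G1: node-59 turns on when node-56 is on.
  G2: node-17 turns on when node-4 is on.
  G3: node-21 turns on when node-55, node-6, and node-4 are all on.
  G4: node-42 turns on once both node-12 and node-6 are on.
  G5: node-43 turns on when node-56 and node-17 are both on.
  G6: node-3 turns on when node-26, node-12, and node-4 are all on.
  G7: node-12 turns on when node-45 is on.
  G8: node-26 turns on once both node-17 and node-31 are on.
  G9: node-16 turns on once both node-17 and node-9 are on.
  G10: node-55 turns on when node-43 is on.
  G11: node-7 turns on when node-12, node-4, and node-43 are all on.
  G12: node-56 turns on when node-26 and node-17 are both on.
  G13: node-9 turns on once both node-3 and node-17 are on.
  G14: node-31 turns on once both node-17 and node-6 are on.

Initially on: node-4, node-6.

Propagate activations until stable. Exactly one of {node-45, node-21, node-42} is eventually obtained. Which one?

node-21

G2: node-4 on → node-17 on.
node-17 and node-6 are on, so node-31 turns on (G14).
node-17 and node-31 are on, so node-26 turns on (G8).
G12: node-26 and node-17 on → node-56 on.
G5: node-56 and node-17 on → node-43 on.
node-43 is on, so node-55 turns on (G10).
node-55, node-6, and node-4 are on, so node-21 turns on (G3).
node-42 would need node-12 and node-6 (G4), but node-12 never turns on. No rule produces node-45, and it is not given.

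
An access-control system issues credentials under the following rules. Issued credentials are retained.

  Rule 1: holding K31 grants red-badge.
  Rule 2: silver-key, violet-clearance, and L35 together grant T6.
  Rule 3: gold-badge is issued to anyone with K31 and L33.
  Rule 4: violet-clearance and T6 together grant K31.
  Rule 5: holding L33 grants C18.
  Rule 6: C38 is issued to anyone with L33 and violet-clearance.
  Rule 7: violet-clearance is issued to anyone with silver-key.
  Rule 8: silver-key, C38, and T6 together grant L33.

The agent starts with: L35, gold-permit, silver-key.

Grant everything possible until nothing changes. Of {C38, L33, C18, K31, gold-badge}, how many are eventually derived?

1

Holding silver-key grants violet-clearance (Rule 7).
Holding silver-key, violet-clearance, and L35 grants T6 (Rule 2).
Holding violet-clearance and T6 grants K31 (Rule 4).
C38 would need L33 and violet-clearance (Rule 6), but L33 is never granted.
L33 would need silver-key, C38, and T6 (Rule 8), but C38 is never granted.
C18 would need L33 (Rule 5), but L33 is never granted.
K31: reached.
gold-badge would need K31 and L33 (Rule 3), but L33 is never granted.
Reached: K31 — 1 of the 5.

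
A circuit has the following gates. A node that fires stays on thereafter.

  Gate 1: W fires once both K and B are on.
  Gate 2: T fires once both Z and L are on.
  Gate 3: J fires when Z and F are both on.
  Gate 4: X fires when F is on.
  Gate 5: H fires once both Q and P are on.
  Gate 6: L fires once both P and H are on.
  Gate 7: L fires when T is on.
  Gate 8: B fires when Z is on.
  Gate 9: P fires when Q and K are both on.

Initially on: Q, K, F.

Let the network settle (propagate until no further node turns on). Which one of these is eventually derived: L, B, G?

L

Gate 9: Q and K on → P on.
Gate 5: Q and P on → H on.
Gate 6: P and H on → L on.
No rule produces G, and it is not given. B would need Z (Gate 8), but Z never turns on.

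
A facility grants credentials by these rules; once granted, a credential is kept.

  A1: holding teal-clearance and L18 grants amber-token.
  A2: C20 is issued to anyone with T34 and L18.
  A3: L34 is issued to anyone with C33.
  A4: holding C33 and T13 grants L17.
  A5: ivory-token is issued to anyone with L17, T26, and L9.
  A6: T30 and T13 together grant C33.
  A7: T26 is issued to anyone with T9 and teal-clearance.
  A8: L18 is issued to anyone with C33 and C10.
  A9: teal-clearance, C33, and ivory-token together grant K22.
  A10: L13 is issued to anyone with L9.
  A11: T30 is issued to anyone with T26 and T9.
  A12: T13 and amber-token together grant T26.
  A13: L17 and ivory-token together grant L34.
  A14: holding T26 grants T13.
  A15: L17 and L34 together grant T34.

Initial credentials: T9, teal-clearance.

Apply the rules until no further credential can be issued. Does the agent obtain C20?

C20 would need T34 and L18 (A2), but L18 is never granted.

No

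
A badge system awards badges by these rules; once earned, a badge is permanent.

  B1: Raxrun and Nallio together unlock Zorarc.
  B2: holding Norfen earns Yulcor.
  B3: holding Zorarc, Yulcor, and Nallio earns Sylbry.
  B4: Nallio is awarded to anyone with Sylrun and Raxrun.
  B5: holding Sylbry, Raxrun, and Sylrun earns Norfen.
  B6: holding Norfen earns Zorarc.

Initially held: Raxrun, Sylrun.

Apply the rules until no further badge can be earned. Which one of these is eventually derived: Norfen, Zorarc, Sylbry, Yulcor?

With Sylrun and Raxrun, Nallio is earned (B4).
With Raxrun and Nallio, Zorarc is earned (B1).
Yulcor would need Norfen (B2), but Norfen is never earned. Norfen would need Sylbry, Raxrun, and Sylrun (B5), but Sylbry is never earned. Sylbry would need Zorarc, Yulcor, and Nallio (B3), but Yulcor is never earned.

Zorarc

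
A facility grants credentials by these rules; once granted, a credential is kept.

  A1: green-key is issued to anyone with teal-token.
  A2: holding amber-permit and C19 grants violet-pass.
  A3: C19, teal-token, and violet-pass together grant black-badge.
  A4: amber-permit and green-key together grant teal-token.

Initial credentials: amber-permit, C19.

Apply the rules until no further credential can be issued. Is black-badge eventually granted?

black-badge would need C19, teal-token, and violet-pass (A3), but teal-token is never granted.

No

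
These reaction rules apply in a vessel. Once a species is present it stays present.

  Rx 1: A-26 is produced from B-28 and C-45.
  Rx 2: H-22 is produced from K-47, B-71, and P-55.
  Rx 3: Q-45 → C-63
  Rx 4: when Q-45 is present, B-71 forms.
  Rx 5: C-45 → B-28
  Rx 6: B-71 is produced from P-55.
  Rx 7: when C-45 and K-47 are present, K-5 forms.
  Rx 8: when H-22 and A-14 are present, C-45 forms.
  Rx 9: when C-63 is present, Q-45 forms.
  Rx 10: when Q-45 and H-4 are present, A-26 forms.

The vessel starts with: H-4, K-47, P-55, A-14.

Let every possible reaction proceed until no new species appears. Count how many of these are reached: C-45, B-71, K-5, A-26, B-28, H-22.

6

P-55 present → B-71 forms (Rx 6).
K-47, B-71, and P-55 present → H-22 forms (Rx 2).
H-22 and A-14 present → C-45 forms (Rx 8).
C-45 present → B-28 forms (Rx 5).
C-45 and K-47 present → K-5 forms (Rx 7).
B-28 and C-45 present → A-26 forms (Rx 1).
C-45: reached.
B-71: reached.
K-5: reached.
A-26: reached.
B-28: reached.
H-22: reached.
All 6 are reached.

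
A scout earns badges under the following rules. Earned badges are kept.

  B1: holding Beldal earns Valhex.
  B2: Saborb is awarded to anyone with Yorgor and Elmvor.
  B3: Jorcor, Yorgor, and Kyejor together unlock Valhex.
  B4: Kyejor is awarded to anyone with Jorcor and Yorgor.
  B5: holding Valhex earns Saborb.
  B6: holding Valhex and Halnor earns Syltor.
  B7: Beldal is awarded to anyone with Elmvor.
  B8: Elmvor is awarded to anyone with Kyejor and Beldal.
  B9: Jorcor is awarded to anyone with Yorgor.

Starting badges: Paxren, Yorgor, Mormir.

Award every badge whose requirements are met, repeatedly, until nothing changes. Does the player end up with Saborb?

With Yorgor, Jorcor is earned (B9).
With Jorcor and Yorgor, Kyejor is earned (B4).
With Jorcor, Yorgor, and Kyejor, Valhex is earned (B3).
With Valhex, Saborb is earned (B5).

Yes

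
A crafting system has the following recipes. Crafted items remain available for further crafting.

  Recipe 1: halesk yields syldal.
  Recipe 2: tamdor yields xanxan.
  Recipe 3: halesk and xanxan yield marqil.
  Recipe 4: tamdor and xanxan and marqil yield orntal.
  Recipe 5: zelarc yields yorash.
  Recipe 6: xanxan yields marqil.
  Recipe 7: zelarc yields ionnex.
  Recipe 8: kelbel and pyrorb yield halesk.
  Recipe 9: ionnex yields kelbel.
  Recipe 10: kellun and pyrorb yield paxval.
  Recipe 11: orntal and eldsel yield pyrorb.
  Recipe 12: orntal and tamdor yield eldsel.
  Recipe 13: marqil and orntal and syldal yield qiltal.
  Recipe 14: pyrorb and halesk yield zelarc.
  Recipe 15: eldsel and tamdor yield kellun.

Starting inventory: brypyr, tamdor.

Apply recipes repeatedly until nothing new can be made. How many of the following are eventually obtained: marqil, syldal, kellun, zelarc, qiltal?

Using Recipe 2, tamdor makes xanxan.
Using Recipe 6, xanxan makes marqil.
tamdor and xanxan and marqil → orntal (Recipe 4).
Using Recipe 12, orntal and tamdor make eldsel.
eldsel and tamdor → kellun (Recipe 15).
marqil: reached.
syldal would need halesk (Recipe 1), but halesk is never obtained.
kellun: reached.
zelarc would need pyrorb and halesk (Recipe 14), but halesk is never obtained.
qiltal would need marqil, orntal, and syldal (Recipe 13), but syldal is never obtained.
Reached: marqil and kellun — 2 of the 5.

2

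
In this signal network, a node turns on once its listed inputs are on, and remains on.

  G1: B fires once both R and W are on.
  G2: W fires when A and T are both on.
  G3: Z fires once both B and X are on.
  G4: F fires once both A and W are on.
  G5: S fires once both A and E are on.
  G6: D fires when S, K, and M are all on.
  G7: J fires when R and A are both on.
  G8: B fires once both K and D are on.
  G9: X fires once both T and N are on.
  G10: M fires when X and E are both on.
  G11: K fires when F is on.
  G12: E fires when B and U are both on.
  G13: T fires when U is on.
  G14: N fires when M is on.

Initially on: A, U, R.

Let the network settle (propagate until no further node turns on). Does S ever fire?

G13: U on → T on.
G2: A and T on → W on.
R and W are on, so B fires (G1).
B and U are on, so E fires (G12).
A and E are on, so S fires (G5).

Yes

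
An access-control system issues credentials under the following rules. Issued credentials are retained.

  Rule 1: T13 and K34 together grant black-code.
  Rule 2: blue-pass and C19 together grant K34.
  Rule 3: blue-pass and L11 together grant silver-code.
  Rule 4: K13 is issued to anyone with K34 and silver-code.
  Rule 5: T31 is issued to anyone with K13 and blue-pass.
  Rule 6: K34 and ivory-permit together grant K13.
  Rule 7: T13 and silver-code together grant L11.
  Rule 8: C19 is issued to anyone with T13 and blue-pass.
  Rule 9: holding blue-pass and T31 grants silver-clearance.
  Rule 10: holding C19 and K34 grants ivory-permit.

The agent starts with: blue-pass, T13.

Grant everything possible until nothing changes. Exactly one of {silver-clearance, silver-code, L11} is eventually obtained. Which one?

silver-clearance

Holding T13 and blue-pass grants C19 (Rule 8).
Holding blue-pass and C19 grants K34 (Rule 2).
Holding C19 and K34 grants ivory-permit (Rule 10).
Holding K34 and ivory-permit grants K13 (Rule 6).
Holding K13 and blue-pass grants T31 (Rule 5).
Holding blue-pass and T31 grants silver-clearance (Rule 9).
L11 would need T13 and silver-code (Rule 7), but silver-code is never granted. silver-code would need blue-pass and L11 (Rule 3), but L11 is never granted.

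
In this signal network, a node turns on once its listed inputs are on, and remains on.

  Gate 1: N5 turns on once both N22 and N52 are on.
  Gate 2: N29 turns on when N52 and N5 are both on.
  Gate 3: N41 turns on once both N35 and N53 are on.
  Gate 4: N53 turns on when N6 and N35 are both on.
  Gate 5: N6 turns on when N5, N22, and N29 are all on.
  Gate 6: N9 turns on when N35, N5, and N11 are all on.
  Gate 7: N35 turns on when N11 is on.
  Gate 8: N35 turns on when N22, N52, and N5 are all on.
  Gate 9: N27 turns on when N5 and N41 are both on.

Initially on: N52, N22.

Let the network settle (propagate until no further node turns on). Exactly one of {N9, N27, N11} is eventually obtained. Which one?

N22 and N52 are on, so N5 turns on (Gate 1).
N52 and N5 are on, so N29 turns on (Gate 2).
Gate 8: N22, N52, and N5 on → N35 on.
Gate 5: N5, N22, and N29 on → N6 on.
Gate 4: N6 and N35 on → N53 on.
Gate 3: N35 and N53 on → N41 on.
N5 and N41 are on, so N27 turns on (Gate 9).
No rule produces N11, and it is not given. N9 would need N35, N5, and N11 (Gate 6), but N11 never turns on.

N27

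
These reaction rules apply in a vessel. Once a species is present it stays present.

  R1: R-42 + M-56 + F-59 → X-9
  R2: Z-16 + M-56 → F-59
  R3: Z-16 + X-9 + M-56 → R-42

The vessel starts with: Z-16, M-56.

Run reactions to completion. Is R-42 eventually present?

R-42 would need Z-16, X-9, and M-56 (R3), but X-9 never forms.

No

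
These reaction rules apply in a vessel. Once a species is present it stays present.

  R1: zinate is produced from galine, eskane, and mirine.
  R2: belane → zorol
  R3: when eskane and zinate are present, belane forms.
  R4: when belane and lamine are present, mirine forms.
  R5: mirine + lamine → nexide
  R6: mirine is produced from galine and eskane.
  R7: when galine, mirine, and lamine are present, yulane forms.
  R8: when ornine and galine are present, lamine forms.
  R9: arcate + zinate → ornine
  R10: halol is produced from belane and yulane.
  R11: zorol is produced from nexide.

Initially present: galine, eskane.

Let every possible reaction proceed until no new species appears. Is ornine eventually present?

No

ornine would need arcate and zinate (R9), but arcate never forms.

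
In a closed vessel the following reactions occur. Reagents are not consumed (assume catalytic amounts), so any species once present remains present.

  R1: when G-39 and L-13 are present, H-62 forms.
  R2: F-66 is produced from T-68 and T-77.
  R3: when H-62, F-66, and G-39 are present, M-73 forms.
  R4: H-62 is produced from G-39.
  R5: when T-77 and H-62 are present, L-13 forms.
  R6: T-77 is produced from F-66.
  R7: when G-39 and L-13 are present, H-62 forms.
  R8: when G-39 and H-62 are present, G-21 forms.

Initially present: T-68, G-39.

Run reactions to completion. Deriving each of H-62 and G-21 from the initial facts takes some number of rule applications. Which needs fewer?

H-62: G-39 present → H-62 forms (R4). [1 rule application]
G-21: G-39 present → H-62 forms (R4). G-39 and H-62 present → G-21 forms (R8). [2 rule applications]
H-62 needs fewer.

H-62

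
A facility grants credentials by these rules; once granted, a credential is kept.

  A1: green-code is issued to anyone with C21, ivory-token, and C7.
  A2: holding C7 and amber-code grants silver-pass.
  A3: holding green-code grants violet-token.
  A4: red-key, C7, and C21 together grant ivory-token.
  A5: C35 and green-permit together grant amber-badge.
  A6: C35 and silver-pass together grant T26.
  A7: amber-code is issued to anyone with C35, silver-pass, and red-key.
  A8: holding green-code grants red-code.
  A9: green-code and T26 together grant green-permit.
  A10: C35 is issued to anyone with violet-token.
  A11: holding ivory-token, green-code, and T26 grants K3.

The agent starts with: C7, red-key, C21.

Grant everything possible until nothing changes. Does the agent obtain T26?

No

T26 would need C35 and silver-pass (A6), but silver-pass is never granted.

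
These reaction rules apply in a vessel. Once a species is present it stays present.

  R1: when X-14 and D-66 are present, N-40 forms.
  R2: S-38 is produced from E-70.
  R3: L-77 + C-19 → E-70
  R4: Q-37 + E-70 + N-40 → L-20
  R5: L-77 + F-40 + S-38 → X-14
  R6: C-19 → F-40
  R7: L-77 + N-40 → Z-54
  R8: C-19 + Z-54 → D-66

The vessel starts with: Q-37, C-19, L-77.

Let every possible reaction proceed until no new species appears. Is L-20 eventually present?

No

L-20 would need Q-37, E-70, and N-40 (R4), but N-40 never forms.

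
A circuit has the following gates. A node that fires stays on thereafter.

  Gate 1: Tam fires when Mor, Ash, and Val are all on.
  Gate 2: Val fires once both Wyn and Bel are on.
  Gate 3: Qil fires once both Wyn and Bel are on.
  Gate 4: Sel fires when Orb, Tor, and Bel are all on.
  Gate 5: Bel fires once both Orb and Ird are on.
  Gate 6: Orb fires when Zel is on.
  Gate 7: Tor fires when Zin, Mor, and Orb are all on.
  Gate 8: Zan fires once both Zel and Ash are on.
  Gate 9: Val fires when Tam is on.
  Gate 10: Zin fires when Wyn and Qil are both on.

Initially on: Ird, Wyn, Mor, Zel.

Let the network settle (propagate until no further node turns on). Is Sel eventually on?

Zel is on, so Orb fires (Gate 6).
Orb and Ird are on, so Bel fires (Gate 5).
Gate 3: Wyn and Bel on → Qil on.
Gate 10: Wyn and Qil on → Zin on.
Gate 7: Zin, Mor, and Orb on → Tor on.
Gate 4: Orb, Tor, and Bel on → Sel on.

Yes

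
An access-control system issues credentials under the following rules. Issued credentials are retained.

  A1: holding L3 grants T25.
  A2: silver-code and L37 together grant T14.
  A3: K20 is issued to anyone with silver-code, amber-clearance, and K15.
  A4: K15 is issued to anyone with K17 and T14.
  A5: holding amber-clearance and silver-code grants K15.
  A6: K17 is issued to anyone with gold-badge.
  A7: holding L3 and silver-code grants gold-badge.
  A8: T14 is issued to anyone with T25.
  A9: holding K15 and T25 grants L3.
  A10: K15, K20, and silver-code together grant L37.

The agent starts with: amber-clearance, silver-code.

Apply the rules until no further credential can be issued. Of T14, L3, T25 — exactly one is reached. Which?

Holding amber-clearance and silver-code grants K15 (A5).
Holding silver-code, amber-clearance, and K15 grants K20 (A3).
Holding K15, K20, and silver-code grants L37 (A10).
Holding silver-code and L37 grants T14 (A2).
T25 would need L3 (A1), but L3 is never granted. L3 would need K15 and T25 (A9), but T25 is never granted.

T14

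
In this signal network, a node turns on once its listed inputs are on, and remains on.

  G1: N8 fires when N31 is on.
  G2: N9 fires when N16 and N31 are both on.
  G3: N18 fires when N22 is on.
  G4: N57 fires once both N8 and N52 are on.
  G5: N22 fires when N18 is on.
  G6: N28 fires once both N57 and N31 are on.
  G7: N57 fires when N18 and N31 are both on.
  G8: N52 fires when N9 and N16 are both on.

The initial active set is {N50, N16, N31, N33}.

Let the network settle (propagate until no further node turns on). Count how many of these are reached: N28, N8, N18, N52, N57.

G1: N31 on → N8 on.
G2: N16 and N31 on → N9 on.
N9 and N16 are on, so N52 fires (G8).
N8 and N52 are on, so N57 fires (G4).
N57 and N31 are on, so N28 fires (G6).
N28: reached.
N8: reached.
N18 would need N22 (G3), but N22 never turns on.
N52: reached.
N57: reached.
Reached: N28, N8, N52, and N57 — 4 of the 5.

4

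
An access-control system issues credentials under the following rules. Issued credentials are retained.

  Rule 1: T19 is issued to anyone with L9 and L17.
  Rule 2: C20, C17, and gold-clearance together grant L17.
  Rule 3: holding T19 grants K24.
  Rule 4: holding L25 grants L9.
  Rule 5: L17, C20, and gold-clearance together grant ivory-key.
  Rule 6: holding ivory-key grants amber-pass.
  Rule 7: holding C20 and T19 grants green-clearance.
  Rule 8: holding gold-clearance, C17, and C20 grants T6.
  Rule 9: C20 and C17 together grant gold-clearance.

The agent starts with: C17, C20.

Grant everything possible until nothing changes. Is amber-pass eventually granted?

Yes

Holding C20 and C17 grants gold-clearance (Rule 9).
Holding C20, C17, and gold-clearance grants L17 (Rule 2).
Holding L17, C20, and gold-clearance grants ivory-key (Rule 5).
Holding ivory-key grants amber-pass (Rule 6).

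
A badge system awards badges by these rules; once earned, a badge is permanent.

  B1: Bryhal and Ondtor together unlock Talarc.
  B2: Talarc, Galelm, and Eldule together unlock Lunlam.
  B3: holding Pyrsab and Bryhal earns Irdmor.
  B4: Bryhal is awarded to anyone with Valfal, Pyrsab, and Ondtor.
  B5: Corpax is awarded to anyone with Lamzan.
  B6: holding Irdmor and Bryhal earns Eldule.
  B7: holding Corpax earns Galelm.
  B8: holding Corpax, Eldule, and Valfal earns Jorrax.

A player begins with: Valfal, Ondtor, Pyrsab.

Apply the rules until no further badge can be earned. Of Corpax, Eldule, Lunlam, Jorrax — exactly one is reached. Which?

Eldule

With Valfal, Pyrsab, and Ondtor, Bryhal is earned (B4).
With Pyrsab and Bryhal, Irdmor is earned (B3).
With Irdmor and Bryhal, Eldule is earned (B6).
Jorrax would need Corpax, Eldule, and Valfal (B8), but Corpax is never earned. Lunlam would need Talarc, Galelm, and Eldule (B2), but Galelm is never earned. Corpax would need Lamzan (B5), but Lamzan is never earned.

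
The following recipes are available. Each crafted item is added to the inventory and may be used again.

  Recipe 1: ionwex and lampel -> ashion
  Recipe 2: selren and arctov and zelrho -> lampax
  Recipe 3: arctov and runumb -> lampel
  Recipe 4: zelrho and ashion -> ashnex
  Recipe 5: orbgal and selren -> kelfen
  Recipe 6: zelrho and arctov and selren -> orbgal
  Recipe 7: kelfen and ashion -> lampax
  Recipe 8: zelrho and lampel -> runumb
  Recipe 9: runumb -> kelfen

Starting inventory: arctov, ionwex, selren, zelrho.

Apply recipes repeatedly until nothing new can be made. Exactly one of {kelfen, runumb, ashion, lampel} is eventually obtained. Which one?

kelfen

Using Recipe 6, zelrho, arctov, and selren make orbgal.
Using Recipe 5, orbgal and selren make kelfen.
ashion would need ionwex and lampel (Recipe 1), but lampel is never obtained. lampel would need arctov and runumb (Recipe 3), but runumb is never obtained. runumb would need zelrho and lampel (Recipe 8), but lampel is never obtained.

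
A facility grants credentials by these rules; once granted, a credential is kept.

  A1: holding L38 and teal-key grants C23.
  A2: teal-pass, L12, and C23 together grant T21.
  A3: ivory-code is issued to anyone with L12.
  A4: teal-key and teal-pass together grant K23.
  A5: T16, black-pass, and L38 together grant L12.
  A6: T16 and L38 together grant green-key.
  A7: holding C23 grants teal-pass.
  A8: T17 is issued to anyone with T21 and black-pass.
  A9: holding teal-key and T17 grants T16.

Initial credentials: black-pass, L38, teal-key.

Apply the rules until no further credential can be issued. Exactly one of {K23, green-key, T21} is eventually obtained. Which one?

Holding L38 and teal-key grants C23 (A1).
Holding C23 grants teal-pass (A7).
Holding teal-key and teal-pass grants K23 (A4).
green-key would need T16 and L38 (A6), but T16 is never granted. T21 would need teal-pass, L12, and C23 (A2), but L12 is never granted.

K23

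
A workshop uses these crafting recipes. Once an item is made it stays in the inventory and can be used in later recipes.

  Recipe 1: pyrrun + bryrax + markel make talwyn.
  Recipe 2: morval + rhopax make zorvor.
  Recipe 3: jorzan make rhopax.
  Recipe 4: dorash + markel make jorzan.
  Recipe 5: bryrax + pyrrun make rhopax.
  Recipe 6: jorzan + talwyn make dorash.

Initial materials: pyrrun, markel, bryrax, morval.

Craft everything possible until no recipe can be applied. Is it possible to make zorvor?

Yes

Using Recipe 5, bryrax and pyrrun make rhopax.
Using Recipe 2, morval and rhopax make zorvor.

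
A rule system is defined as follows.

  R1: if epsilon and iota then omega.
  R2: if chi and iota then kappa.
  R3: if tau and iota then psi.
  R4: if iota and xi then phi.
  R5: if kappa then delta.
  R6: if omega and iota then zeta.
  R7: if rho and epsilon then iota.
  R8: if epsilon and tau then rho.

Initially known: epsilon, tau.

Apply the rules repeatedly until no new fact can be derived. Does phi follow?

No

phi would need iota and xi (R4), but xi is never established.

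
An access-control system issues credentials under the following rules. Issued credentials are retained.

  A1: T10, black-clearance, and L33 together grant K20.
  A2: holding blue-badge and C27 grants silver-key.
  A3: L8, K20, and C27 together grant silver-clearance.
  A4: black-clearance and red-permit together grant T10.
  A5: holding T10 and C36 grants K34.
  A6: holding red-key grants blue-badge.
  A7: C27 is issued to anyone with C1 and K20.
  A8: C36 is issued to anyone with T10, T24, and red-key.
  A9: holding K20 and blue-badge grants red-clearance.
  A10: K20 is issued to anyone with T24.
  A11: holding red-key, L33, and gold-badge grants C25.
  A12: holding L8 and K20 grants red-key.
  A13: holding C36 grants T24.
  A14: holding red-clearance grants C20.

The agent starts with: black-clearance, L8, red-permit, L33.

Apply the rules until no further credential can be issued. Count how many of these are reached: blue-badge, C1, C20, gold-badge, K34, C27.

2

Holding black-clearance and red-permit grants T10 (A4).
Holding T10, black-clearance, and L33 grants K20 (A1).
Holding L8 and K20 grants red-key (A12).
Holding red-key grants blue-badge (A6).
Holding K20 and blue-badge grants red-clearance (A9).
Holding red-clearance grants C20 (A14).
blue-badge: reached.
No rule produces C1, and it is not given.
C20: reached.
No rule produces gold-badge, and it is not given.
K34 would need T10 and C36 (A5), but C36 is never granted.
C27 would need C1 and K20 (A7), but C1 is never granted.
Reached: blue-badge and C20 — 2 of the 6.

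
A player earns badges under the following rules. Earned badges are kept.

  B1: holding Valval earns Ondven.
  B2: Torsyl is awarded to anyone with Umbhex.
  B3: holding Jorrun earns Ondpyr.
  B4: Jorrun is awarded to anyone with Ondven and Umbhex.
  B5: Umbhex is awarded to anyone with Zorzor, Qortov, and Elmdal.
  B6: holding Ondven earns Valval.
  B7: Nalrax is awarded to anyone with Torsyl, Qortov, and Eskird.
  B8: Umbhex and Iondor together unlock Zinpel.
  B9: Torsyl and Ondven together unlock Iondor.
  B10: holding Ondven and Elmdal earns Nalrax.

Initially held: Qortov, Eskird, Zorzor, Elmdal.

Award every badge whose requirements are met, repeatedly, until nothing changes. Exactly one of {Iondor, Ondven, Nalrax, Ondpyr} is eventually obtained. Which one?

With Zorzor, Qortov, and Elmdal, Umbhex is earned (B5).
With Umbhex, Torsyl is earned (B2).
With Torsyl, Qortov, and Eskird, Nalrax is earned (B7).
Ondpyr would need Jorrun (B3), but Jorrun is never earned. Ondven would need Valval (B1), but Valval is never earned. Iondor would need Torsyl and Ondven (B9), but Ondven is never earned.

Nalrax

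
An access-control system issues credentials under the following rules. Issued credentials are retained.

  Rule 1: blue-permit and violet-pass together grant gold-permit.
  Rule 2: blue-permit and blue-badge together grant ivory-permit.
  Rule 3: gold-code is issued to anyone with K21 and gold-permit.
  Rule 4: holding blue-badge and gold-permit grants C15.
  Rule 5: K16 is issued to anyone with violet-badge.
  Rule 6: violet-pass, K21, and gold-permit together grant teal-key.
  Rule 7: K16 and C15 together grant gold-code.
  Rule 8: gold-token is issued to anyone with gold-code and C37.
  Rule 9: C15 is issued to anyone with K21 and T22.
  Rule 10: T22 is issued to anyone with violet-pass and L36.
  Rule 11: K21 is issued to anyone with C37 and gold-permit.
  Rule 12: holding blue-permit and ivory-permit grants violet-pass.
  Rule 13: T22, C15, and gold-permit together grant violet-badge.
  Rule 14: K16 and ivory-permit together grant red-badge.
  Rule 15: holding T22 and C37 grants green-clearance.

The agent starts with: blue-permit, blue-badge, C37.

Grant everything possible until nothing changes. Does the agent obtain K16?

No

K16 would need violet-badge (Rule 5), but violet-badge is never granted.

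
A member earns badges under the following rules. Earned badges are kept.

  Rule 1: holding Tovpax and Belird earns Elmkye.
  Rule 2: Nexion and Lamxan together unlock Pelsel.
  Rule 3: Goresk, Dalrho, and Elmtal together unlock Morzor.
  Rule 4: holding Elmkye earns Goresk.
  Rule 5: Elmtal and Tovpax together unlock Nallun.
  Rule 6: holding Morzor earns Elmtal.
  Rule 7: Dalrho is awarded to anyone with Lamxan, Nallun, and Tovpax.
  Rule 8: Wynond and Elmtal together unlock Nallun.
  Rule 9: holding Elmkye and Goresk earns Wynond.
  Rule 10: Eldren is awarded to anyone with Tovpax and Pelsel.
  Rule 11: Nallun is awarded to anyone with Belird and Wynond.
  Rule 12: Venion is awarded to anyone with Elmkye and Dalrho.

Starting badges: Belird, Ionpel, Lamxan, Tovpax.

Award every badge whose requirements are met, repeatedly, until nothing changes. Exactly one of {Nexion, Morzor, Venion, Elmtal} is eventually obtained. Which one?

Venion

With Tovpax and Belird, Elmkye is earned (Rule 1).
With Elmkye, Goresk is earned (Rule 4).
With Elmkye and Goresk, Wynond is earned (Rule 9).
With Belird and Wynond, Nallun is earned (Rule 11).
With Lamxan, Nallun, and Tovpax, Dalrho is earned (Rule 7).
With Elmkye and Dalrho, Venion is earned (Rule 12).
Morzor would need Goresk, Dalrho, and Elmtal (Rule 3), but Elmtal is never earned. Elmtal would need Morzor (Rule 6), but Morzor is never earned. No rule produces Nexion, and it is not given.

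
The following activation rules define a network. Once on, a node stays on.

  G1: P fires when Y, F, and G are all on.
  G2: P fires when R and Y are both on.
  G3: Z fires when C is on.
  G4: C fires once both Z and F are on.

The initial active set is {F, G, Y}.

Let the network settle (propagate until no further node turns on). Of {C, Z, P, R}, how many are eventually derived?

1

G1: Y, F, and G on → P on.
C would need Z and F (G4), but Z never turns on.
Z would need C (G3), but C never turns on.
P: reached.
No rule produces R, and it is not given.
Reached: P — 1 of the 4.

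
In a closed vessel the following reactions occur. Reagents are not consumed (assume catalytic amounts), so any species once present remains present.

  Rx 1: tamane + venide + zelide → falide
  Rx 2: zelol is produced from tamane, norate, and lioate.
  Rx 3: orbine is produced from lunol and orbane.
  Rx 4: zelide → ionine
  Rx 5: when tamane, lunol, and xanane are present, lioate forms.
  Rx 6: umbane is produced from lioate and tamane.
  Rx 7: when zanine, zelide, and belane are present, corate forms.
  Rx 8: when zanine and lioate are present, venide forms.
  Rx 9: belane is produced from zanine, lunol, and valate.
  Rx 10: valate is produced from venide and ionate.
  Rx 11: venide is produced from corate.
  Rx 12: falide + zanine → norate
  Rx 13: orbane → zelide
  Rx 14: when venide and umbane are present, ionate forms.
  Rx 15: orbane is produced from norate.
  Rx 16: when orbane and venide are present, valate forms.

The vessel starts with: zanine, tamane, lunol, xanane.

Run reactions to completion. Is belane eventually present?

tamane, lunol, and xanane present → lioate forms (Rx 5).
lioate and tamane present → umbane forms (Rx 6).
zanine and lioate present → venide forms (Rx 8).
venide and umbane present → ionate forms (Rx 14).
venide and ionate present → valate forms (Rx 10).
zanine, lunol, and valate present → belane forms (Rx 9).

Yes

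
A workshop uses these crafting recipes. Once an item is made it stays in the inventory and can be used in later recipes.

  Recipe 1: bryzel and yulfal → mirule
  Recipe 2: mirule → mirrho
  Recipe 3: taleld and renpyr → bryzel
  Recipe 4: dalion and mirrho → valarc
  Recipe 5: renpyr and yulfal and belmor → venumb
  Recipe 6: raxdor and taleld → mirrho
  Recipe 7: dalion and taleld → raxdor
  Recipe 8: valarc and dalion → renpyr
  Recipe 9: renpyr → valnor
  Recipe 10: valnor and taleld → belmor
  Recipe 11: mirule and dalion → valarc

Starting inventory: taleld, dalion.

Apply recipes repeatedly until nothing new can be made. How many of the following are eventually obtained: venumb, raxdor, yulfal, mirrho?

2

Using Recipe 7, dalion and taleld make raxdor.
Using Recipe 6, raxdor and taleld make mirrho.
venumb would need renpyr, yulfal, and belmor (Recipe 5), but yulfal is never obtained.
raxdor: reached.
No rule produces yulfal, and it is not given.
mirrho: reached.
Reached: raxdor and mirrho — 2 of the 4.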